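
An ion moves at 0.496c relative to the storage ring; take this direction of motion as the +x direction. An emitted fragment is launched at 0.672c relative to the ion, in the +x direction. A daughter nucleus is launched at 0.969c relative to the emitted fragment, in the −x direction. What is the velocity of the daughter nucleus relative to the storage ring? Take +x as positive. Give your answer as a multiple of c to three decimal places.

-0.615c

Apply u = (u' + v)/(1 + u'v/c²) successively, working outward toward the storage ring.
Start: velocity of the ion relative to the storage ring = 0.4960c.
Compose with the emitted fragment (u' = 0.672 in the ion frame): u_1 = (0.672 + 0.496) / (1 + 0.672·0.496) = 1.1680/1.3333 = 0.8760.
Compose with the daughter nucleus (u' = -0.969 in the emitted fragment frame): u_2 = (-0.969 + 0.876) / (1 + (-0.969)·0.876) = -0.0930/0.1511 = -0.6152.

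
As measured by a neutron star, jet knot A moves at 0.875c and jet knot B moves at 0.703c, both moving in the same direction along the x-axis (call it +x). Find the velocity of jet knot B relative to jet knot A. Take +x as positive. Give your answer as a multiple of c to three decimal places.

-0.447c

β_A = 0.875, β_B = 0.703.
Transform to A's frame with the inverse velocity-addition law: u' = (u − v)/(1 − uv/c²), taking u = β_B and v = β_A.
u' = (0.703 − 0.875) / (1 − (0.875)(0.703)) = -0.1720/0.3849 = -0.4469.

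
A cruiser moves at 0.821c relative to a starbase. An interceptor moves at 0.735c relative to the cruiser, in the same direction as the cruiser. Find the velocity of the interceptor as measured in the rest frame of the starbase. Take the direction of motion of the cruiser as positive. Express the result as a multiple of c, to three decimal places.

With v = 0.821 and u' = 0.735 (in units of c),
u = (u' + v)/(1 + u'v/c²):
u = (0.735 + 0.821) / (1 + 0.735·0.821) = 1.5560/1.6034 = 0.9704

0.970c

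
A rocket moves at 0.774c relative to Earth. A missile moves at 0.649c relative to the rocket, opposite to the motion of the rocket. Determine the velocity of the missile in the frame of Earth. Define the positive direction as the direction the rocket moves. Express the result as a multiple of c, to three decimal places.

With v = 0.774 and u' = -0.649 (in units of c),
u = (u' + v)/(1 + u'v/c²):
u = (-0.649 + 0.774) / (1 + (-0.649)·0.774) = 0.1250/0.4977 = 0.2512
(Galilean addition would give +0.125c.)

+0.251c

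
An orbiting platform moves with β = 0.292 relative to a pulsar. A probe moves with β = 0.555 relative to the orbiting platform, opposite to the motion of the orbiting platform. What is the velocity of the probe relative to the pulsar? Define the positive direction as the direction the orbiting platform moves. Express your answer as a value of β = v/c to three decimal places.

β = -0.314

With v = 0.292 and u' = -0.555 (in units of c),
u = (u' + v)/(1 + u'v/c²):
u = (-0.555 + 0.292) / (1 + (-0.555)·0.292) = -0.2630/0.8379 = -0.3139
(Galilean addition would give -0.263c.)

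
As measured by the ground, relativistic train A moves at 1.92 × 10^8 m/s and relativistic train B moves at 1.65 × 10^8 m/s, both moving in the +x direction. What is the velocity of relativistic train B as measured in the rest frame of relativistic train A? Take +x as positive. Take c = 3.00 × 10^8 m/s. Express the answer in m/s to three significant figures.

-4.17 × 10^7 m/s

β_A = 0.640, β_B = 0.550 (dividing each by c = 3.00 × 10^8 m/s).
Transform to A's frame with the inverse velocity-addition law: u' = (u − v)/(1 − uv/c²), taking u = β_B and v = β_A.
u' = (0.550 − 0.640) / (1 − (0.640)(0.550)) = -0.0900/0.6480 = -0.1389.
u' = -0.1389 × 3.00 × 10^8 m/s.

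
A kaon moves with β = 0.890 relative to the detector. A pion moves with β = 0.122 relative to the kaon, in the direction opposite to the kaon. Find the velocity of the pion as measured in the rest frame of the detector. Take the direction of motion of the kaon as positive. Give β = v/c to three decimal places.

With v = 0.890 and u' = -0.122 (in units of c),
u = (u' + v)/(1 + u'v/c²):
u = (-0.122 + 0.890) / (1 + (-0.122)·0.890) = 0.7680/0.8914 = 0.8615

β = +0.862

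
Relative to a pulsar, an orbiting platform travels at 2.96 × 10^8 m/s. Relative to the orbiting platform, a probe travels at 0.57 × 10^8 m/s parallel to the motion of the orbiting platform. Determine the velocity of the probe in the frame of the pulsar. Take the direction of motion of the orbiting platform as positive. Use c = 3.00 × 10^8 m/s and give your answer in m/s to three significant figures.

In units of c (dividing by 3.00 × 10^8 m/s): v = 0.987, u' = 0.190.
u = (u' + v)/(1 + u'v/c²):
u = (0.190 + 0.987) / (1 + 0.190·0.987) = 1.1767/1.1875 = 0.9909
(Galilean addition would give +1.177c, exceeding c.)
Converting back: u = 0.9909 × 3.00 × 10^8 m/s.

2.97 × 10^8 m/s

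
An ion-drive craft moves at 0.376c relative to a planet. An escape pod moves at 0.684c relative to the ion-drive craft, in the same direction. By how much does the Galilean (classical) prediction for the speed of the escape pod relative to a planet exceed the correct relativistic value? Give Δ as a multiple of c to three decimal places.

Galilean: u_cl = 0.684 + 0.376 = 1.0600.
Relativistic: u_rel = (0.684 + 0.376) / (1 + 0.684·0.376) = 1.0600/1.2572 = 0.8432.
Δ = 1.0600 − 0.8432 = 0.2168.
(The classical prediction exceeds c; the relativistic result does not.)

Δ = 0.217c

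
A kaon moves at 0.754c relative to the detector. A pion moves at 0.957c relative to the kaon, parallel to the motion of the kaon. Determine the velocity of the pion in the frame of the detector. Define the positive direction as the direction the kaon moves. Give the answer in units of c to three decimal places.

0.994c

With v = 0.754 and u' = 0.957 (in units of c),
u = (u' + v)/(1 + u'v/c²):
u = (0.957 + 0.754) / (1 + 0.957·0.754) = 1.7110/1.7216 = 0.9939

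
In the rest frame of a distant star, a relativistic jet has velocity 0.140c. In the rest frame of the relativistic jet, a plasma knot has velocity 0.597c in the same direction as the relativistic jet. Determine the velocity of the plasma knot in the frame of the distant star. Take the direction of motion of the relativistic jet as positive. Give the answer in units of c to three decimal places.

With v = 0.140 and u' = 0.597 (in units of c),
u = (u' + v)/(1 + u'v/c²):
u = (0.597 + 0.140) / (1 + 0.597·0.140) = 0.7370/1.0836 = 0.6802
(Galilean addition would give +0.737c.)

0.680c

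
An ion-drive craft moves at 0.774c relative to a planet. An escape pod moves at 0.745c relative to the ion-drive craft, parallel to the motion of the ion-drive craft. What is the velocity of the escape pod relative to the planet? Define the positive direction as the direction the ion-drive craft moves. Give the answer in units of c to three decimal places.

With v = 0.774 and u' = 0.745 (in units of c),
u = (u' + v)/(1 + u'v/c²):
u = (0.745 + 0.774) / (1 + 0.745·0.774) = 1.5190/1.5766 = 0.9634

0.963c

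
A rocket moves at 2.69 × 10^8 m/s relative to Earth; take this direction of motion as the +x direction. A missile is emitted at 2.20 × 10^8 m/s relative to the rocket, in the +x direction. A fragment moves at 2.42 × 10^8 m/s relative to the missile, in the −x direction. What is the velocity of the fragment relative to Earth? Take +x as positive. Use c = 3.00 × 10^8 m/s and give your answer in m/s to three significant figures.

+2.56 × 10^8 m/s

Apply u = (u' + v)/(1 + u'v/c²) successively, working outward toward Earth.
(Dividing each given speed by c = 3.00 × 10^8 m/s to work in units of c.)
Start: velocity of the rocket relative to Earth = 0.8967c.
Compose with the missile (u' = 0.733 in the rocket frame): u_1 = (0.733 + 0.897) / (1 + 0.733·0.897) = 1.6300/1.6576 = 0.9834.
Compose with the fragment (u' = -0.807 in the missile frame): u_2 = (-0.807 + 0.983) / (1 + (-0.807)·0.983) = 0.1767/0.2067 = 0.8547.
So u = 0.8547 × 3.00 × 10^8 m/s.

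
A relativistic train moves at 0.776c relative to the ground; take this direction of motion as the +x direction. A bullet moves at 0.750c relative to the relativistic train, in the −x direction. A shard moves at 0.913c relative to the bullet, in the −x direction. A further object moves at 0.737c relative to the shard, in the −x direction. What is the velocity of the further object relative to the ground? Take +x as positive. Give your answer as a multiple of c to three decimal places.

-0.985c

Apply u = (u' + v)/(1 + u'v/c²) successively, working outward toward the ground.
Start: velocity of the relativistic train relative to the ground = 0.7760c.
Compose with the bullet (u' = -0.750 in the relativistic train frame): u_1 = (-0.750 + 0.776) / (1 + (-0.750)·0.776) = 0.0260/0.4180 = 0.0622.
Compose with the shard (u' = -0.913 in the bullet frame): u_2 = (-0.913 + 0.062) / (1 + (-0.913)·0.062) = -0.8508/0.9432 = -0.9020.
Compose with the further object (u' = -0.737 in the shard frame): u_3 = (-0.737 + (-0.902)) / (1 + (-0.737)·(-0.902)) = -1.6390/1.6648 = -0.9845.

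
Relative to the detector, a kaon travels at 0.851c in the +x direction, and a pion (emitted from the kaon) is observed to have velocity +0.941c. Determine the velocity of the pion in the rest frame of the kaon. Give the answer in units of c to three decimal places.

+0.452c

Invert the composition law: u' = (u − v)/(1 − uv/c²).
u' = (0.941 − 0.851) / (1 − (0.941)(0.851)) = 0.0900/0.1992 = 0.4518.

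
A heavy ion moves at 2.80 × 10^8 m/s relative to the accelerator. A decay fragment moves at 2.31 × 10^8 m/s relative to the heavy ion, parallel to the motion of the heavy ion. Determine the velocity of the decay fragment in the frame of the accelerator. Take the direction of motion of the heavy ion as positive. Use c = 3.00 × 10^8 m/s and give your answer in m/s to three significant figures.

In units of c (dividing by 3.00 × 10^8 m/s): v = 0.933, u' = 0.770.
u = (u' + v)/(1 + u'v/c²):
u = (0.770 + 0.933) / (1 + 0.770·0.933) = 1.7033/1.7187 = 0.9911
Converting back: u = 0.9911 × 3.00 × 10^8 m/s.

2.97 × 10^8 m/s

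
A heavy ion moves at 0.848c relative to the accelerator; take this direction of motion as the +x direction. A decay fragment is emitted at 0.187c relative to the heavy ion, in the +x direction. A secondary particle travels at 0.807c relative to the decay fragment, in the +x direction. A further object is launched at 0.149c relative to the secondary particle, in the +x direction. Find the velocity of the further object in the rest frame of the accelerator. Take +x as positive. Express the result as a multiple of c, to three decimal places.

Apply u = (u' + v)/(1 + u'v/c²) successively, working outward toward the accelerator.
Start: velocity of the heavy ion relative to the accelerator = 0.8480c.
Compose with the decay fragment (u' = 0.187 in the heavy ion frame): u_1 = (0.187 + 0.848) / (1 + 0.187·0.848) = 1.0350/1.1586 = 0.8933.
Compose with the secondary particle (u' = 0.807 in the decay fragment frame): u_2 = (0.807 + 0.893) / (1 + 0.807·0.893) = 1.7003/1.7209 = 0.9880.
Compose with the further object (u' = 0.149 in the secondary particle frame): u_3 = (0.149 + 0.988) / (1 + 0.149·0.988) = 1.1370/1.1472 = 0.9911.

0.991c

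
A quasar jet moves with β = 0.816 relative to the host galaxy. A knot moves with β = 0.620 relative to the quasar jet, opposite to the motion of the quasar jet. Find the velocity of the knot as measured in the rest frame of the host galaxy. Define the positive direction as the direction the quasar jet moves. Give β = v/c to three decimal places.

With v = 0.816 and u' = -0.620 (in units of c),
u = (u' + v)/(1 + u'v/c²):
u = (-0.620 + 0.816) / (1 + (-0.620)·0.816) = 0.1960/0.4941 = 0.3967
(Galilean addition would give +0.196c.)

β = +0.397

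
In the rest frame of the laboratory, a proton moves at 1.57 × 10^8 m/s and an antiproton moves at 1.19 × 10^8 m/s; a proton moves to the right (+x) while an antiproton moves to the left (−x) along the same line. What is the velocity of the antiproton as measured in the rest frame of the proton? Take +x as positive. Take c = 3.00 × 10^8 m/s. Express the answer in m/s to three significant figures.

-2.29 × 10^8 m/s

β_A = 0.523, β_B = -0.397 (dividing each by c = 3.00 × 10^8 m/s).
Transform to A's frame with the inverse velocity-addition law: u' = (u − v)/(1 − uv/c²), taking u = β_B and v = β_A.
u' = (-0.397 − 0.523) / (1 − (0.523)(-0.397)) = -0.9200/1.2076 = -0.7618.
u' = -0.7618 × 3.00 × 10^8 m/s.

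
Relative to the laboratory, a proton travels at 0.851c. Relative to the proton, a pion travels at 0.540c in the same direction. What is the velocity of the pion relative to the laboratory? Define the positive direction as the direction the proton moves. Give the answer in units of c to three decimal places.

0.953c

With v = 0.851 and u' = 0.540 (in units of c),
u = (u' + v)/(1 + u'v/c²):
u = (0.540 + 0.851) / (1 + 0.540·0.851) = 1.3910/1.4595 = 0.9530
(Galilean addition would give +1.391c, exceeding c.)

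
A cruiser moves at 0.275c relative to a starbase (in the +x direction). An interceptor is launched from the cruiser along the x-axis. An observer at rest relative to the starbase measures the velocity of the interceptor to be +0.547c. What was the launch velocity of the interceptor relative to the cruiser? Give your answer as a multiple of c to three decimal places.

+0.320c

Invert the composition law: u' = (u − v)/(1 − uv/c²).
u' = (0.547 − 0.275) / (1 − (0.547)(0.275)) = 0.2720/0.8496 = 0.3202.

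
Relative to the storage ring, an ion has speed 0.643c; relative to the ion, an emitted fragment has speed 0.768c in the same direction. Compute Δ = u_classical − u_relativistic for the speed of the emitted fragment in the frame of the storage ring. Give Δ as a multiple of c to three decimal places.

Galilean: u_cl = 0.768 + 0.643 = 1.4110.
Relativistic: u_rel = (0.768 + 0.643) / (1 + 0.768·0.643) = 1.4110/1.4938 = 0.9446.
Δ = 1.4110 − 0.9446 = 0.4664.
(The classical prediction exceeds c; the relativistic result does not.)

Δ = 0.466c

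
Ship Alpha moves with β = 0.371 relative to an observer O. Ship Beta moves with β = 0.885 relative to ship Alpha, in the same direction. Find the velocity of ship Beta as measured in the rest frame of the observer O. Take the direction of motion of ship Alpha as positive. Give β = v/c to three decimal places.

β = 0.946

With v = 0.371 and u' = 0.885 (in units of c),
u = (u' + v)/(1 + u'v/c²):
u = (0.885 + 0.371) / (1 + 0.885·0.371) = 1.2560/1.3283 = 0.9455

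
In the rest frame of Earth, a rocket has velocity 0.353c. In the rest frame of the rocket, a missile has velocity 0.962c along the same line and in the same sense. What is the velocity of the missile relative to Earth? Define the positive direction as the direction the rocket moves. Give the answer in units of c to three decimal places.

0.982c

With v = 0.353 and u' = 0.962 (in units of c),
u = (u' + v)/(1 + u'v/c²):
u = (0.962 + 0.353) / (1 + 0.962·0.353) = 1.3150/1.3396 = 0.9816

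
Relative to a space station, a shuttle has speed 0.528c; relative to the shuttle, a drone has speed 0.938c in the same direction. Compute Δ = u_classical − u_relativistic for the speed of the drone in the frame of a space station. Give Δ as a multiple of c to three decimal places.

Galilean: u_cl = 0.938 + 0.528 = 1.4660.
Relativistic: u_rel = (0.938 + 0.528) / (1 + 0.938·0.528) = 1.4660/1.4953 = 0.9804.
Δ = 1.4660 − 0.9804 = 0.4856.
(The classical prediction exceeds c; the relativistic result does not.)

Δ = 0.486c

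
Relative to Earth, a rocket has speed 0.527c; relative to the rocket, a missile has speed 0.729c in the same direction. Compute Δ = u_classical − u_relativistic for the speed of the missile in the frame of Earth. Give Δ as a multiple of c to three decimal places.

Galilean: u_cl = 0.729 + 0.527 = 1.2560.
Relativistic: u_rel = (0.729 + 0.527) / (1 + 0.729·0.527) = 1.2560/1.3842 = 0.9074.
Δ = 1.2560 − 0.9074 = 0.3486.
(The classical prediction exceeds c; the relativistic result does not.)

Δ = 0.349c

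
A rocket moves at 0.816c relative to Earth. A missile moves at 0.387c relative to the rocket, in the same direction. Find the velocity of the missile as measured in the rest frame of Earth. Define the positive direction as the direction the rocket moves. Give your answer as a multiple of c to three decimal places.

With v = 0.816 and u' = 0.387 (in units of c),
u = (u' + v)/(1 + u'v/c²):
u = (0.387 + 0.816) / (1 + 0.387·0.816) = 1.2030/1.3158 = 0.9143

0.914c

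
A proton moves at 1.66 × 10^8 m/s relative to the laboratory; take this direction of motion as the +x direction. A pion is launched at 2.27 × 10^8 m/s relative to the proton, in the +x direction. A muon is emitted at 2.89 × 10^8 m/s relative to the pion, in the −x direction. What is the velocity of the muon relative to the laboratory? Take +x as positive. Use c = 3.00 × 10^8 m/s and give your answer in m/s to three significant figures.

Apply u = (u' + v)/(1 + u'v/c²) successively, working outward toward the laboratory.
(Dividing each given speed by c = 3.00 × 10^8 m/s to work in units of c.)
Start: velocity of the proton relative to the laboratory = 0.5533c.
Compose with the pion (u' = 0.757 in the proton frame): u_1 = (0.757 + 0.553) / (1 + 0.757·0.553) = 1.3100/1.4187 = 0.9234.
Compose with the muon (u' = -0.963 in the pion frame): u_2 = (-0.963 + 0.923) / (1 + (-0.963)·0.923) = -0.0399/0.1105 = -0.3616.
So u = -0.3616 × 3.00 × 10^8 m/s.

-1.08 × 10^8 m/s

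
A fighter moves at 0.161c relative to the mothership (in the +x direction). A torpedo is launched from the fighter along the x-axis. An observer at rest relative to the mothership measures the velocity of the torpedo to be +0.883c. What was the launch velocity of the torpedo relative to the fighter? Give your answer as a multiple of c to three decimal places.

+0.842c

Invert the composition law: u' = (u − v)/(1 − uv/c²).
u' = (0.883 − 0.161) / (1 − (0.883)(0.161)) = 0.7220/0.8578 = 0.8417.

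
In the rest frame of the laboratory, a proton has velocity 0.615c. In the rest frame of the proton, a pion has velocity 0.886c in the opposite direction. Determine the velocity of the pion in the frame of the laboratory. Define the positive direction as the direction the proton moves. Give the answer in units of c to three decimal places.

With v = 0.615 and u' = -0.886 (in units of c),
u = (u' + v)/(1 + u'v/c²):
u = (-0.886 + 0.615) / (1 + (-0.886)·0.615) = -0.2710/0.4551 = -0.5955

-0.595c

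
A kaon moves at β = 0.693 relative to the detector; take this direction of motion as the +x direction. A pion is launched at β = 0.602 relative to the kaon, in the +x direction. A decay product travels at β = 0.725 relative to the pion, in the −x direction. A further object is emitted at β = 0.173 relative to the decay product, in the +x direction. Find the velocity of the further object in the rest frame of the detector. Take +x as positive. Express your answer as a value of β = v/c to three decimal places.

β = +0.668

Apply u = (u' + v)/(1 + u'v/c²) successively, working outward toward the detector.
Start: velocity of the kaon relative to the detector = 0.6930c.
Compose with the pion (u' = 0.602 in the kaon frame): u_1 = (0.602 + 0.693) / (1 + 0.602·0.693) = 1.2950/1.4172 = 0.9138.
Compose with the decay product (u' = -0.725 in the pion frame): u_2 = (-0.725 + 0.914) / (1 + (-0.725)·0.914) = 0.1888/0.3375 = 0.5593.
Compose with the further object (u' = 0.173 in the decay product frame): u_3 = (0.173 + 0.559) / (1 + 0.173·0.559) = 0.7323/1.0968 = 0.6677.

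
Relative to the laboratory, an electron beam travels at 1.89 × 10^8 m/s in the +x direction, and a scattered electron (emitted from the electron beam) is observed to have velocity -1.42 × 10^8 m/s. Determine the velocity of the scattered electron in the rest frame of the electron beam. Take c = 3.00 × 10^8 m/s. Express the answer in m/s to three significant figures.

-2.55 × 10^8 m/s

v = 0.630c, u = -0.473c.
Invert the composition law: u' = (u − v)/(1 − uv/c²).
u' = (-0.473 − 0.630) / (1 − (-0.473)(0.630)) = -1.1033/1.2982 = -0.8499.
u' = -0.8499 × 3.00 × 10^8 m/s.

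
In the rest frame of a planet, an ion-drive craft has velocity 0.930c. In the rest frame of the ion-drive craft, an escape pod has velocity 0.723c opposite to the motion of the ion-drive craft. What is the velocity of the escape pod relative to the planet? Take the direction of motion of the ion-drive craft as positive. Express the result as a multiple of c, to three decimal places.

With v = 0.930 and u' = -0.723 (in units of c),
u = (u' + v)/(1 + u'v/c²):
u = (-0.723 + 0.930) / (1 + (-0.723)·0.930) = 0.2070/0.3276 = 0.6318

+0.632c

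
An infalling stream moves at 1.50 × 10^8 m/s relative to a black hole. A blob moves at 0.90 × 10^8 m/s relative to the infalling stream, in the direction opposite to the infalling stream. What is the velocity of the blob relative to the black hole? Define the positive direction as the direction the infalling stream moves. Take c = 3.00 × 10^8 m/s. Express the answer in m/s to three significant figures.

In units of c (dividing by 3.00 × 10^8 m/s): v = 0.500, u' = -0.300.
u = (u' + v)/(1 + u'v/c²):
u = (-0.300 + 0.500) / (1 + (-0.300)·0.500) = 0.2000/0.8500 = 0.2353
Converting back: u = 0.2353 × 3.00 × 10^8 m/s.

+7.06 × 10^7 m/s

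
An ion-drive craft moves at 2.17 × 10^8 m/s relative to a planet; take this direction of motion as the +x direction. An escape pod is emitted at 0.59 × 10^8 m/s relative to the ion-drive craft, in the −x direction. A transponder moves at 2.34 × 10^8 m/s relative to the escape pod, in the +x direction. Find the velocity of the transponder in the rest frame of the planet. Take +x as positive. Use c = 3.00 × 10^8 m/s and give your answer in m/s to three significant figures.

Apply u = (u' + v)/(1 + u'v/c²) successively, working outward toward the planet.
(Dividing each given speed by c = 3.00 × 10^8 m/s to work in units of c.)
Start: velocity of the ion-drive craft relative to the planet = 0.7233c.
Compose with the escape pod (u' = -0.197 in the ion-drive craft frame): u_1 = (-0.197 + 0.723) / (1 + (-0.197)·0.723) = 0.5267/0.8577 = 0.6140.
Compose with the transponder (u' = 0.780 in the escape pod frame): u_2 = (0.780 + 0.614) / (1 + 0.780·0.614) = 1.3940/1.4789 = 0.9426.
So u = 0.9426 × 3.00 × 10^8 m/s.

+2.83 × 10^8 m/s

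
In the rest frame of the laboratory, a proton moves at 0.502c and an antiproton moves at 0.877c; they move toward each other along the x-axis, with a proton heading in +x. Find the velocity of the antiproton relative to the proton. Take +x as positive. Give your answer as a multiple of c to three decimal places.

β_A = 0.502, β_B = -0.877.
Transform to A's frame with the inverse velocity-addition law: u' = (u − v)/(1 − uv/c²), taking u = β_B and v = β_A.
u' = (-0.877 − 0.502) / (1 − (0.502)(-0.877)) = -1.3790/1.4403 = -0.9575.

-0.957c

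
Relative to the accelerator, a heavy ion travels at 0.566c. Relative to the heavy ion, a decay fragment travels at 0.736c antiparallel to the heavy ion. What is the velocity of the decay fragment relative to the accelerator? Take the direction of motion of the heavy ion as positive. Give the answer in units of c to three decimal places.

-0.291c

With v = 0.566 and u' = -0.736 (in units of c),
u = (u' + v)/(1 + u'v/c²):
u = (-0.736 + 0.566) / (1 + (-0.736)·0.566) = -0.1700/0.5834 = -0.2914
(Galilean addition would give -0.170c.)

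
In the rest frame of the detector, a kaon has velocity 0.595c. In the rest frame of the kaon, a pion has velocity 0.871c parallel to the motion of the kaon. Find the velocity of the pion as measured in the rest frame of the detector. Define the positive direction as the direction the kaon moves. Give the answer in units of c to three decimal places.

0.966c

With v = 0.595 and u' = 0.871 (in units of c),
u = (u' + v)/(1 + u'v/c²):
u = (0.871 + 0.595) / (1 + 0.871·0.595) = 1.4660/1.5182 = 0.9656
(Galilean addition would give +1.466c, exceeding c.)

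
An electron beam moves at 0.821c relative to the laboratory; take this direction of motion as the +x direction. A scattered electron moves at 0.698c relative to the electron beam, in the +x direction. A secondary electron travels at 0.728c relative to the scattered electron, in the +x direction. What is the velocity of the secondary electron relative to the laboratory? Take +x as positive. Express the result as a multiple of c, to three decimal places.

Apply u = (u' + v)/(1 + u'v/c²) successively, working outward toward the laboratory.
Start: velocity of the electron beam relative to the laboratory = 0.8210c.
Compose with the scattered electron (u' = 0.698 in the electron beam frame): u_1 = (0.698 + 0.821) / (1 + 0.698·0.821) = 1.5190/1.5731 = 0.9656.
Compose with the secondary electron (u' = 0.728 in the scattered electron frame): u_2 = (0.728 + 0.966) / (1 + 0.728·0.966) = 1.6936/1.7030 = 0.9945.

0.995c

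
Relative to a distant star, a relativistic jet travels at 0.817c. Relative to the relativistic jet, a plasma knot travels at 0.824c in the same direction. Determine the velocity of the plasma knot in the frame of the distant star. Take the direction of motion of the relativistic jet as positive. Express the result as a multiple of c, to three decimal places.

0.981c

With v = 0.817 and u' = 0.824 (in units of c),
u = (u' + v)/(1 + u'v/c²):
u = (0.824 + 0.817) / (1 + 0.824·0.817) = 1.6410/1.6732 = 0.9808
(Galilean addition would give +1.641c, exceeding c.)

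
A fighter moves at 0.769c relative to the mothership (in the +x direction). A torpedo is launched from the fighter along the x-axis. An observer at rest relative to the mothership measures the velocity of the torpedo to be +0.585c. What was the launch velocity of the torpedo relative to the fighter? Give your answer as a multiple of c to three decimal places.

-0.334c

Invert the composition law: u' = (u − v)/(1 − uv/c²).
u' = (0.585 − 0.769) / (1 − (0.585)(0.769)) = -0.1840/0.5501 = -0.3345.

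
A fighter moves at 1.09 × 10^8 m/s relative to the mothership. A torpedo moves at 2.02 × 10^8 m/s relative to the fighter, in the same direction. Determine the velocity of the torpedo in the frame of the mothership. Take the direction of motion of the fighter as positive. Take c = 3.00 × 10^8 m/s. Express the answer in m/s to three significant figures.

2.50 × 10^8 m/s

In units of c (dividing by 3.00 × 10^8 m/s): v = 0.363, u' = 0.673.
u = (u' + v)/(1 + u'v/c²):
u = (0.673 + 0.363) / (1 + 0.673·0.363) = 1.0367/1.2446 = 0.8329
(Galilean addition would give +1.037c, exceeding c.)
Converting back: u = 0.8329 × 3.00 × 10^8 m/s.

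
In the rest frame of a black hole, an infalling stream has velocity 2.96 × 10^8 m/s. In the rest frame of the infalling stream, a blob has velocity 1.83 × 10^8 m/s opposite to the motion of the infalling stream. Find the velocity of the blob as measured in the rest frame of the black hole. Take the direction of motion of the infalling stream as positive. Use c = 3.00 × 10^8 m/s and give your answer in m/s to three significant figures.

In units of c (dividing by 3.00 × 10^8 m/s): v = 0.987, u' = -0.610.
u = (u' + v)/(1 + u'v/c²):
u = (-0.610 + 0.987) / (1 + (-0.610)·0.987) = 0.3767/0.3981 = 0.9461
(Galilean addition would give +0.377c.)
Converting back: u = 0.9461 × 3.00 × 10^8 m/s.

+2.84 × 10^8 m/s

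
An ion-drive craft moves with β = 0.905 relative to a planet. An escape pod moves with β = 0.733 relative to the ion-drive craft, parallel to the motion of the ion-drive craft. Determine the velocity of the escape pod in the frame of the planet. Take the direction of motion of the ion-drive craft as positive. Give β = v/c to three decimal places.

β = 0.985

With v = 0.905 and u' = 0.733 (in units of c),
u = (u' + v)/(1 + u'v/c²):
u = (0.733 + 0.905) / (1 + 0.733·0.905) = 1.6380/1.6634 = 0.9848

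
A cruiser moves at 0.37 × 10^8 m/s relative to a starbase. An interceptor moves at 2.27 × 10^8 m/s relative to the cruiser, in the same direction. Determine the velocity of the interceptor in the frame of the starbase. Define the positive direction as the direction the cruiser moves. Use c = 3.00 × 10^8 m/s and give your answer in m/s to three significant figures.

In units of c (dividing by 3.00 × 10^8 m/s): v = 0.123, u' = 0.757.
u = (u' + v)/(1 + u'v/c²):
u = (0.757 + 0.123) / (1 + 0.757·0.123) = 0.8800/1.0933 = 0.8049
(Galilean addition would give +0.880c.)
Converting back: u = 0.8049 × 3.00 × 10^8 m/s.

2.41 × 10^8 m/s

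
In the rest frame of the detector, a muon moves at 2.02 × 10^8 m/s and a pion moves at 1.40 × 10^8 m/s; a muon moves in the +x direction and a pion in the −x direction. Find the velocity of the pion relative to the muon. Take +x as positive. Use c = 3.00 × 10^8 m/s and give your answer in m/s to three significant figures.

-2.60 × 10^8 m/s

β_A = 0.673, β_B = -0.467 (dividing each by c = 3.00 × 10^8 m/s).
Transform to A's frame with the inverse velocity-addition law: u' = (u − v)/(1 − uv/c²), taking u = β_B and v = β_A.
u' = (-0.467 − 0.673) / (1 − (0.673)(-0.467)) = -1.1400/1.3142 = -0.8674.
u' = -0.8674 × 3.00 × 10^8 m/s.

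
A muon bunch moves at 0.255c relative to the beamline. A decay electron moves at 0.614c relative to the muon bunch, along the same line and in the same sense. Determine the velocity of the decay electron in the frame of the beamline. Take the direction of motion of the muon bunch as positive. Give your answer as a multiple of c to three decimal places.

0.751c

With v = 0.255 and u' = 0.614 (in units of c),
u = (u' + v)/(1 + u'v/c²):
u = (0.614 + 0.255) / (1 + 0.614·0.255) = 0.8690/1.1566 = 0.7514
(Galilean addition would give +0.869c.)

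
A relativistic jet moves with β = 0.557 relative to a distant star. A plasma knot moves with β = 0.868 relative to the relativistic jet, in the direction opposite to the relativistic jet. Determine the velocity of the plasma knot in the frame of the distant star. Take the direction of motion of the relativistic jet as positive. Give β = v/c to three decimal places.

β = -0.602

With v = 0.557 and u' = -0.868 (in units of c),
u = (u' + v)/(1 + u'v/c²):
u = (-0.868 + 0.557) / (1 + (-0.868)·0.557) = -0.3110/0.5165 = -0.6021
(Galilean addition would give -0.311c.)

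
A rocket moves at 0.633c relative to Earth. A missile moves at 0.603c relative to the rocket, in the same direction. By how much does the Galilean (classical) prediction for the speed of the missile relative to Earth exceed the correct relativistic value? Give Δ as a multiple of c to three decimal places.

Δ = 0.341c

Galilean: u_cl = 0.603 + 0.633 = 1.2360.
Relativistic: u_rel = (0.603 + 0.633) / (1 + 0.603·0.633) = 1.2360/1.3817 = 0.8946.
Δ = 1.2360 − 0.8946 = 0.3414.
(The classical prediction exceeds c; the relativistic result does not.)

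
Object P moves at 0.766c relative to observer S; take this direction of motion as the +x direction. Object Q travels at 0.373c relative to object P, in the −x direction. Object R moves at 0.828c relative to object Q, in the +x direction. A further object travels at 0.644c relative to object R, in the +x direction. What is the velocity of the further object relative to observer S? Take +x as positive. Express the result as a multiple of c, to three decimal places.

+0.988c

Apply u = (u' + v)/(1 + u'v/c²) successively, working outward toward observer S.
Start: velocity of object P relative to observer S = 0.7660c.
Compose with object Q (u' = -0.373 in object P frame): u_1 = (-0.373 + 0.766) / (1 + (-0.373)·0.766) = 0.3930/0.7143 = 0.5502.
Compose with object R (u' = 0.828 in object Q frame): u_2 = (0.828 + 0.550) / (1 + 0.828·0.550) = 1.3782/1.4556 = 0.9468.
Compose with the further object (u' = 0.644 in object R frame): u_3 = (0.644 + 0.947) / (1 + 0.644·0.947) = 1.5908/1.6098 = 0.9882.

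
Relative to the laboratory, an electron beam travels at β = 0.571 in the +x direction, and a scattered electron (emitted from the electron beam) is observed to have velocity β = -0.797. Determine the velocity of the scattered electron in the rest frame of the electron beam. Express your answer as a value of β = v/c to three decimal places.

Invert the composition law: u' = (u − v)/(1 − uv/c²).
u' = (-0.797 − 0.571) / (1 − (-0.797)(0.571)) = -1.3680/1.4551 = -0.9401.

β = -0.940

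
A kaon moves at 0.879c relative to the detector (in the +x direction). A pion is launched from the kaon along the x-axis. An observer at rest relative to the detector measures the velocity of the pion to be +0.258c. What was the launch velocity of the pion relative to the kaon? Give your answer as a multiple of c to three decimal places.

-0.803c

Invert the composition law: u' = (u − v)/(1 − uv/c²).
u' = (0.258 − 0.879) / (1 − (0.258)(0.879)) = -0.6210/0.7732 = -0.8031.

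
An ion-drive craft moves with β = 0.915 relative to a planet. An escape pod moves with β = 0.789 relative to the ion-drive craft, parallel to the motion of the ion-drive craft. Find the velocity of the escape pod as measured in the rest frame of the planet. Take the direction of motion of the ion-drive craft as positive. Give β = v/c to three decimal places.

With v = 0.915 and u' = 0.789 (in units of c),
u = (u' + v)/(1 + u'v/c²):
u = (0.789 + 0.915) / (1 + 0.789·0.915) = 1.7040/1.7219 = 0.9896
(Galilean addition would give +1.704c, exceeding c.)

β = 0.990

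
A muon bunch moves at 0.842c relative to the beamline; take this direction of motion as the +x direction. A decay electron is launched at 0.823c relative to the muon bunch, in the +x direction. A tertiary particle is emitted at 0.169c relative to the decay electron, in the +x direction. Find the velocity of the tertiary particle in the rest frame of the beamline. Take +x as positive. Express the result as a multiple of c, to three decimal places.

Apply u = (u' + v)/(1 + u'v/c²) successively, working outward toward the beamline.
Start: velocity of the muon bunch relative to the beamline = 0.8420c.
Compose with the decay electron (u' = 0.823 in the muon bunch frame): u_1 = (0.823 + 0.842) / (1 + 0.823·0.842) = 1.6650/1.6930 = 0.9835.
Compose with the tertiary particle (u' = 0.169 in the decay electron frame): u_2 = (0.169 + 0.983) / (1 + 0.169·0.983) = 1.1525/1.1662 = 0.9882.

0.988c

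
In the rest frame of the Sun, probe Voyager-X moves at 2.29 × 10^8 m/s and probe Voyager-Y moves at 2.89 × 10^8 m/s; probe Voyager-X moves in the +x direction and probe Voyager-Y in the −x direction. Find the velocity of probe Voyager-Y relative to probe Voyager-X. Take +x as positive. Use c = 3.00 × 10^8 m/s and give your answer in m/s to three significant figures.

-2.98 × 10^8 m/s

β_A = 0.763, β_B = -0.963 (dividing each by c = 3.00 × 10^8 m/s).
Transform to A's frame with the inverse velocity-addition law: u' = (u − v)/(1 − uv/c²), taking u = β_B and v = β_A.
u' = (-0.963 − 0.763) / (1 − (0.763)(-0.963)) = -1.7267/1.7353 = -0.9950.
u' = -0.9950 × 3.00 × 10^8 m/s.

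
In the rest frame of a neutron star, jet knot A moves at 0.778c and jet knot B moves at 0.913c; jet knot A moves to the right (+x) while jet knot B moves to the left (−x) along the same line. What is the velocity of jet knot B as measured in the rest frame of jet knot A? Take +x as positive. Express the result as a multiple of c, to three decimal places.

β_A = 0.778, β_B = -0.913.
Transform to A's frame with the inverse velocity-addition law: u' = (u − v)/(1 − uv/c²), taking u = β_B and v = β_A.
u' = (-0.913 − 0.778) / (1 − (0.778)(-0.913)) = -1.6910/1.7103 = -0.9887.

-0.989c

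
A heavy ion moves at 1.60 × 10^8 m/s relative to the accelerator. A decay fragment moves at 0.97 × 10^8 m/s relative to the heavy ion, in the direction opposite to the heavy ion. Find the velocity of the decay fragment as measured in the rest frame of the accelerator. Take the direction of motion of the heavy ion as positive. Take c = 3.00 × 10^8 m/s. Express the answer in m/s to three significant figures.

+7.61 × 10^7 m/s

In units of c (dividing by 3.00 × 10^8 m/s): v = 0.533, u' = -0.323.
u = (u' + v)/(1 + u'v/c²):
u = (-0.323 + 0.533) / (1 + (-0.323)·0.533) = 0.2100/0.8276 = 0.2538
Converting back: u = 0.2538 × 3.00 × 10^8 m/s.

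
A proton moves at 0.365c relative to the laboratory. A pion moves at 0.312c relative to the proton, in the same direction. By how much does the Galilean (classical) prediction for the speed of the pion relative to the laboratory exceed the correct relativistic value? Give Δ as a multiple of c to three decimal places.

Galilean: u_cl = 0.312 + 0.365 = 0.6770.
Relativistic: u_rel = (0.312 + 0.365) / (1 + 0.312·0.365) = 0.6770/1.1139 = 0.6078.
Δ = 0.6770 − 0.6078 = 0.0692.

Δ = 0.069c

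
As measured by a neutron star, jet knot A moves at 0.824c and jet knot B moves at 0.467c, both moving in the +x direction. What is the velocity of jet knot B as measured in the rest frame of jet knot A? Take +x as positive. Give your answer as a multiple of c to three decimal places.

-0.580c

β_A = 0.824, β_B = 0.467.
Transform to A's frame with the inverse velocity-addition law: u' = (u − v)/(1 − uv/c²), taking u = β_B and v = β_A.
u' = (0.467 − 0.824) / (1 − (0.824)(0.467)) = -0.3570/0.6152 = -0.5803.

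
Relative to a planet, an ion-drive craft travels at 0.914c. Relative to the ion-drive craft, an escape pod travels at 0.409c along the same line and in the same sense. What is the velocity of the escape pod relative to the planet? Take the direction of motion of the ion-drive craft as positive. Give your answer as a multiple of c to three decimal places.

0.963c

With v = 0.914 and u' = 0.409 (in units of c),
u = (u' + v)/(1 + u'v/c²):
u = (0.409 + 0.914) / (1 + 0.409·0.914) = 1.3230/1.3738 = 0.9630
(Galilean addition would give +1.323c, exceeding c.)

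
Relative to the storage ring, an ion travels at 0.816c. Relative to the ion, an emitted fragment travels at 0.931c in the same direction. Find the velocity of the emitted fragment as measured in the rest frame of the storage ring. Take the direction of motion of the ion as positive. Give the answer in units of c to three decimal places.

With v = 0.816 and u' = 0.931 (in units of c),
u = (u' + v)/(1 + u'v/c²):
u = (0.931 + 0.816) / (1 + 0.931·0.816) = 1.7470/1.7597 = 0.9928
(Galilean addition would give +1.747c, exceeding c.)

0.993c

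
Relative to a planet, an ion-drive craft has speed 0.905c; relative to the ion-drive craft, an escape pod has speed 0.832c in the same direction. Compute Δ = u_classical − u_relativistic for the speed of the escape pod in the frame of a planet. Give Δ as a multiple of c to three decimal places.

Δ = 0.746c

Galilean: u_cl = 0.832 + 0.905 = 1.7370.
Relativistic: u_rel = (0.832 + 0.905) / (1 + 0.832·0.905) = 1.7370/1.7530 = 0.9909.
Δ = 1.7370 − 0.9909 = 0.7461.
(The classical prediction exceeds c; the relativistic result does not.)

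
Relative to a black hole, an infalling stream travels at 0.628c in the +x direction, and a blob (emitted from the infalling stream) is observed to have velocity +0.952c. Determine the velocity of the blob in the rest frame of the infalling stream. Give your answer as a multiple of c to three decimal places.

Invert the composition law: u' = (u − v)/(1 − uv/c²).
u' = (0.952 − 0.628) / (1 − (0.952)(0.628)) = 0.3240/0.4021 = 0.8057.

+0.806c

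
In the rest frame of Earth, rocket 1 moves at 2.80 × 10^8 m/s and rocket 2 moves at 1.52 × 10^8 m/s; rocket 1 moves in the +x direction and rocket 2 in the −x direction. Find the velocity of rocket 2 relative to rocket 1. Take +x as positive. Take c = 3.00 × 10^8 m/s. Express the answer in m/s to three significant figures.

-2.93 × 10^8 m/s

β_A = 0.933, β_B = -0.507 (dividing each by c = 3.00 × 10^8 m/s).
Transform to A's frame with the inverse velocity-addition law: u' = (u − v)/(1 − uv/c²), taking u = β_B and v = β_A.
u' = (-0.507 − 0.933) / (1 − (0.933)(-0.507)) = -1.4400/1.4729 = -0.9777.
u' = -0.9777 × 3.00 × 10^8 m/s.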